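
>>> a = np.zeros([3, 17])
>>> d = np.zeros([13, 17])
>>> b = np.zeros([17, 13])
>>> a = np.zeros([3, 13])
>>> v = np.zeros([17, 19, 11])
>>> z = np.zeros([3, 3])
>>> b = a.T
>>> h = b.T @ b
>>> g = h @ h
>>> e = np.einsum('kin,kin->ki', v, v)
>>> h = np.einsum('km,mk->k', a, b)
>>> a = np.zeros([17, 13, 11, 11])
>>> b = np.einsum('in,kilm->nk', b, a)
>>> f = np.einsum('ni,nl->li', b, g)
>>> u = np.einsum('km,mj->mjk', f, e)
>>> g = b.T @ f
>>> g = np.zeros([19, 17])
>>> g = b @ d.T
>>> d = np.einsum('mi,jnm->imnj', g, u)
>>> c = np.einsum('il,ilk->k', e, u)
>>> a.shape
(17, 13, 11, 11)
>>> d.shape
(13, 3, 19, 17)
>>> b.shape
(3, 17)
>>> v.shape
(17, 19, 11)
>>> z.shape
(3, 3)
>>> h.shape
(3,)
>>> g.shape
(3, 13)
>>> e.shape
(17, 19)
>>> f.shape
(3, 17)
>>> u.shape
(17, 19, 3)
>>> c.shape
(3,)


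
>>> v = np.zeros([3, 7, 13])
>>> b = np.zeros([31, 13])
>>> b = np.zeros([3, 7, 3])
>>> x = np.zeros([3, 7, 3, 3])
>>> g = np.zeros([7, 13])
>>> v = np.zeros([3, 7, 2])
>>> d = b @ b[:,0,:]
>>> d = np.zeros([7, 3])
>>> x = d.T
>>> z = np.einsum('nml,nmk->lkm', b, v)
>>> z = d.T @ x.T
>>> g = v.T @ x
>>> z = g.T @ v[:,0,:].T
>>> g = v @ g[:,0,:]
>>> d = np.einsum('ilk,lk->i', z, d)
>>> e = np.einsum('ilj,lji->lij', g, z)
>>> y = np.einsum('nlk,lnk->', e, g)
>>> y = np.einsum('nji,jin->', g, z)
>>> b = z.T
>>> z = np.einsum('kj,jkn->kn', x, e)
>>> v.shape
(3, 7, 2)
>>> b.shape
(3, 7, 7)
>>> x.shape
(3, 7)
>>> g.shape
(3, 7, 7)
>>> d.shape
(7,)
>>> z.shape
(3, 7)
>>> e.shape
(7, 3, 7)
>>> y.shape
()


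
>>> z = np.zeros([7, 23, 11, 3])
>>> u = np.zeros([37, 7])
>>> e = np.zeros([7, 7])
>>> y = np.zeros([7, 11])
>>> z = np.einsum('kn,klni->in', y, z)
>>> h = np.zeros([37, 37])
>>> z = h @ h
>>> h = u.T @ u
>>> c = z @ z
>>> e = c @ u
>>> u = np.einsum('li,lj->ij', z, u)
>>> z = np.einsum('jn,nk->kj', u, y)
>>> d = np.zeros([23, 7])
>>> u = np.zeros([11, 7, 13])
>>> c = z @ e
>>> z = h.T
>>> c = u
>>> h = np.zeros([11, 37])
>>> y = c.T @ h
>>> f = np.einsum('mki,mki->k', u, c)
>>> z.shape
(7, 7)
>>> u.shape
(11, 7, 13)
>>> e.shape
(37, 7)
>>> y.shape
(13, 7, 37)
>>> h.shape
(11, 37)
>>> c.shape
(11, 7, 13)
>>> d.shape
(23, 7)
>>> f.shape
(7,)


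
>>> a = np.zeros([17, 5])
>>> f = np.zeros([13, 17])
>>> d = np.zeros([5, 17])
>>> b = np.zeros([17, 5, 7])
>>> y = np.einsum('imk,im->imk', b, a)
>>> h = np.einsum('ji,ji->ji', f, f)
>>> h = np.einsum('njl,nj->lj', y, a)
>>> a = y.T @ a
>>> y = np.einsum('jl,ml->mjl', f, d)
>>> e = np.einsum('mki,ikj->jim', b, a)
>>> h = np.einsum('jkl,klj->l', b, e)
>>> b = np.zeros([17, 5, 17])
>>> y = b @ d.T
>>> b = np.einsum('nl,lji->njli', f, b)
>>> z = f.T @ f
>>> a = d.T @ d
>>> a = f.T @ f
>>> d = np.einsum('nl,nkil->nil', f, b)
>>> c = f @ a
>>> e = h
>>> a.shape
(17, 17)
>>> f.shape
(13, 17)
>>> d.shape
(13, 17, 17)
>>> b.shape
(13, 5, 17, 17)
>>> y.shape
(17, 5, 5)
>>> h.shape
(7,)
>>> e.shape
(7,)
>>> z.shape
(17, 17)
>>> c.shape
(13, 17)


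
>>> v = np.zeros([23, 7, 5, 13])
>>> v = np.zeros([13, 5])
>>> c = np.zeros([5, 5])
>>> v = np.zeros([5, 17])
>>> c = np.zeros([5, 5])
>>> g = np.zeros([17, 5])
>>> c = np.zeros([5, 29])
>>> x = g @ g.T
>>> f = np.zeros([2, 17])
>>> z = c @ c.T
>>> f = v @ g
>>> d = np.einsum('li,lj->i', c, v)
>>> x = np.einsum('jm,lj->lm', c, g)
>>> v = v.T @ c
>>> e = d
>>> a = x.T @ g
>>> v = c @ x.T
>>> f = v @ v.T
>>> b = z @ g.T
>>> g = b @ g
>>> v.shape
(5, 17)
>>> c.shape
(5, 29)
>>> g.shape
(5, 5)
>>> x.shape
(17, 29)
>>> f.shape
(5, 5)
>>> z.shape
(5, 5)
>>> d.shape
(29,)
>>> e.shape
(29,)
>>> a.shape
(29, 5)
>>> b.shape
(5, 17)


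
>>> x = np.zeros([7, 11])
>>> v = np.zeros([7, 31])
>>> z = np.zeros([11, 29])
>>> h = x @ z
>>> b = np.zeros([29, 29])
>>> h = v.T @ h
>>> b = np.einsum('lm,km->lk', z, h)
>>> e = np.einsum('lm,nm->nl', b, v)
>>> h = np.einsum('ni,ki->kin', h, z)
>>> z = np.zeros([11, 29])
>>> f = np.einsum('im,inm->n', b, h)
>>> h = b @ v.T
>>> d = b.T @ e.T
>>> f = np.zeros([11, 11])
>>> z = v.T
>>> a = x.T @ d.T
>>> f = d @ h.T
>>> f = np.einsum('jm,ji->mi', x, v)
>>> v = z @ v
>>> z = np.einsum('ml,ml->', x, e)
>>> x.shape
(7, 11)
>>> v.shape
(31, 31)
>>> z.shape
()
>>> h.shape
(11, 7)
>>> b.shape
(11, 31)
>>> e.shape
(7, 11)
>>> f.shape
(11, 31)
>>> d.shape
(31, 7)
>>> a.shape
(11, 31)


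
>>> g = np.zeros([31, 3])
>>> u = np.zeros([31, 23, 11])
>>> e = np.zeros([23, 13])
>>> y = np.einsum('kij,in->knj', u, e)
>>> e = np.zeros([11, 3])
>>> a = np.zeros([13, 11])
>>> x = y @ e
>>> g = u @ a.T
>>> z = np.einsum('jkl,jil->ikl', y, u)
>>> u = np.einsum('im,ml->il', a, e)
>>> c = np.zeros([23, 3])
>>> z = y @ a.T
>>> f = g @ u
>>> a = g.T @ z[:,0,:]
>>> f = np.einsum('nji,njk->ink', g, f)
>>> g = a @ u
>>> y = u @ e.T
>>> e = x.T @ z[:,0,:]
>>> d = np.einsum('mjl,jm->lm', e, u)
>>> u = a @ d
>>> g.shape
(13, 23, 3)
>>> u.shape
(13, 23, 3)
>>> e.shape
(3, 13, 13)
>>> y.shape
(13, 11)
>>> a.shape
(13, 23, 13)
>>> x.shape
(31, 13, 3)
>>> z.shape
(31, 13, 13)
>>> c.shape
(23, 3)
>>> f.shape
(13, 31, 3)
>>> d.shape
(13, 3)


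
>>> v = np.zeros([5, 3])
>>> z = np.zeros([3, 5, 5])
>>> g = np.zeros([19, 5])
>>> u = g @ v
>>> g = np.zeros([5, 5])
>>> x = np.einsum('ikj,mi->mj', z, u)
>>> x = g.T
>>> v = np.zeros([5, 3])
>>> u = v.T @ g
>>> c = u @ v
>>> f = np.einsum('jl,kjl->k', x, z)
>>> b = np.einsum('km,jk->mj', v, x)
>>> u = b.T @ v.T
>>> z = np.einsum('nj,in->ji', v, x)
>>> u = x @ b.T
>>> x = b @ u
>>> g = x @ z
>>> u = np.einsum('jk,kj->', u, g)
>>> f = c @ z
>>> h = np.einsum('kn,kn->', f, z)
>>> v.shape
(5, 3)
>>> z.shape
(3, 5)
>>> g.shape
(3, 5)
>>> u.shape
()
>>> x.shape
(3, 3)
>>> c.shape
(3, 3)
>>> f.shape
(3, 5)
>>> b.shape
(3, 5)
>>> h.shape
()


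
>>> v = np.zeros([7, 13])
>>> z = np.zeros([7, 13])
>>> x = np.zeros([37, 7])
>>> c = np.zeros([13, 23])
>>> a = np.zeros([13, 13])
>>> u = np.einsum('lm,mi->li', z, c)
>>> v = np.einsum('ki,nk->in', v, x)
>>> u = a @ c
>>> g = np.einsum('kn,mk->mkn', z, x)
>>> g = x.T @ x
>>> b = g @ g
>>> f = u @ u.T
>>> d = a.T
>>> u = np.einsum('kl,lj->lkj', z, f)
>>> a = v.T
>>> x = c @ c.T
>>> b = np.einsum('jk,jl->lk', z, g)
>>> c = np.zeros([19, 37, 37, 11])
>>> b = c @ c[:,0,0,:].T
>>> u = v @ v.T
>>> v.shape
(13, 37)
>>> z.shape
(7, 13)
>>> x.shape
(13, 13)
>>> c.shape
(19, 37, 37, 11)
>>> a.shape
(37, 13)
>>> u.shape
(13, 13)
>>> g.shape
(7, 7)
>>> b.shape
(19, 37, 37, 19)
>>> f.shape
(13, 13)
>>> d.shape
(13, 13)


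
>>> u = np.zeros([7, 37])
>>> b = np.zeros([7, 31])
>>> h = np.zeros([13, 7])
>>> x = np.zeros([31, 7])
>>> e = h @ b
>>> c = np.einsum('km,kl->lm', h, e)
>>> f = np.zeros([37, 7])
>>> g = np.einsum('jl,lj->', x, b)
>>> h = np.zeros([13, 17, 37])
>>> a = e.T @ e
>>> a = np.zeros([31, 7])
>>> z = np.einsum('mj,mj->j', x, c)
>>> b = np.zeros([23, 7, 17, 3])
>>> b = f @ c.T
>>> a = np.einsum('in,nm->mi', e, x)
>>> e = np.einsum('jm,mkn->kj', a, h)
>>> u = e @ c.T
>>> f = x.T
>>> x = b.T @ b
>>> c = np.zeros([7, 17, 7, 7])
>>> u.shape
(17, 31)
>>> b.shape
(37, 31)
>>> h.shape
(13, 17, 37)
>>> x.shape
(31, 31)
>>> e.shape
(17, 7)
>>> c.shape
(7, 17, 7, 7)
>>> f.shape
(7, 31)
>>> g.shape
()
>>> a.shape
(7, 13)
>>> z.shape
(7,)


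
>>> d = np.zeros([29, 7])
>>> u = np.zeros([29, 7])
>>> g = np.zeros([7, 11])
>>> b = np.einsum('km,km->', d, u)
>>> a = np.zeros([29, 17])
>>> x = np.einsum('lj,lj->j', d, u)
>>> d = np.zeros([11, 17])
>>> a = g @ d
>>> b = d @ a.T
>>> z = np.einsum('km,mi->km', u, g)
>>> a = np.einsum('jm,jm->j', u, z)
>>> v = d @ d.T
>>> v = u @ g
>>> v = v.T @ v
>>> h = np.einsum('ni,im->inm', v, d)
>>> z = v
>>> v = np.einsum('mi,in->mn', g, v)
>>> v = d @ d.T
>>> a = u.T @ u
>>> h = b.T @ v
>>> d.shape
(11, 17)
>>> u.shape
(29, 7)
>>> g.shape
(7, 11)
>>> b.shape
(11, 7)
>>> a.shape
(7, 7)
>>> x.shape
(7,)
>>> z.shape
(11, 11)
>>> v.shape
(11, 11)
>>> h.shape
(7, 11)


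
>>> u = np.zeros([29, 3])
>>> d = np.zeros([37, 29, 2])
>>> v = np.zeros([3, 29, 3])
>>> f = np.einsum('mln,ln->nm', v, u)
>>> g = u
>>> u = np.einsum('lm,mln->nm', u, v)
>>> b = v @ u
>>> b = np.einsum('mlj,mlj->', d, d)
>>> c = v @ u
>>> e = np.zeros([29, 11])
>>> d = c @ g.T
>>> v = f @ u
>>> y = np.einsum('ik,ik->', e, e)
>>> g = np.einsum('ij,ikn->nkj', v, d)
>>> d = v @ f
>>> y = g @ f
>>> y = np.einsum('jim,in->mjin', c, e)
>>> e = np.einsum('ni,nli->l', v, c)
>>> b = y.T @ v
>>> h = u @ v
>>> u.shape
(3, 3)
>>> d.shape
(3, 3)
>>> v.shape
(3, 3)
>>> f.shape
(3, 3)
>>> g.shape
(29, 29, 3)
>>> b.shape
(11, 29, 3, 3)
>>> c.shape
(3, 29, 3)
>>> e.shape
(29,)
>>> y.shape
(3, 3, 29, 11)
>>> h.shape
(3, 3)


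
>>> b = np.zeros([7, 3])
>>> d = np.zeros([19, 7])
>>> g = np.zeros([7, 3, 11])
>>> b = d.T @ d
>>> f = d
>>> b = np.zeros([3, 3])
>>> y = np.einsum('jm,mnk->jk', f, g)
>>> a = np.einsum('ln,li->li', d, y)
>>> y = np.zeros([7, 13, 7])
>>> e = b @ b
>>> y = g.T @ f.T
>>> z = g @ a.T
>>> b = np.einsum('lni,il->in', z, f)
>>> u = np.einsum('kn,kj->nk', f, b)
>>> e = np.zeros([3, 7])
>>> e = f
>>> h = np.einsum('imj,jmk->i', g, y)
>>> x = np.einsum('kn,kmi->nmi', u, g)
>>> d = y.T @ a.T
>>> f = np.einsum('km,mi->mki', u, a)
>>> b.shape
(19, 3)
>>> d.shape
(19, 3, 19)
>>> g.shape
(7, 3, 11)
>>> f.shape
(19, 7, 11)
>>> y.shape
(11, 3, 19)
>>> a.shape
(19, 11)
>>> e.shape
(19, 7)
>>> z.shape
(7, 3, 19)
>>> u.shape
(7, 19)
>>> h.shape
(7,)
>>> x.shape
(19, 3, 11)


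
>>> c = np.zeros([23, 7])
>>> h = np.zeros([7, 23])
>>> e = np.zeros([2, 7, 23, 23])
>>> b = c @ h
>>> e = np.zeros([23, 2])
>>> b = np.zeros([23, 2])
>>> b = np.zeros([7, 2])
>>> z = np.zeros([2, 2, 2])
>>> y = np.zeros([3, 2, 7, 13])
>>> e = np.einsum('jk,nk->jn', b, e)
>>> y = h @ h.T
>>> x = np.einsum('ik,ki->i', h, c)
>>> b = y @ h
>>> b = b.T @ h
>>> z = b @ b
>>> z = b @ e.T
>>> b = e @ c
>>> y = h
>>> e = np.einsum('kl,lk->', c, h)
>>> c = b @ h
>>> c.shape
(7, 23)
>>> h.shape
(7, 23)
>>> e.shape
()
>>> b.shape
(7, 7)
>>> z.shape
(23, 7)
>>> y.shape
(7, 23)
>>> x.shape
(7,)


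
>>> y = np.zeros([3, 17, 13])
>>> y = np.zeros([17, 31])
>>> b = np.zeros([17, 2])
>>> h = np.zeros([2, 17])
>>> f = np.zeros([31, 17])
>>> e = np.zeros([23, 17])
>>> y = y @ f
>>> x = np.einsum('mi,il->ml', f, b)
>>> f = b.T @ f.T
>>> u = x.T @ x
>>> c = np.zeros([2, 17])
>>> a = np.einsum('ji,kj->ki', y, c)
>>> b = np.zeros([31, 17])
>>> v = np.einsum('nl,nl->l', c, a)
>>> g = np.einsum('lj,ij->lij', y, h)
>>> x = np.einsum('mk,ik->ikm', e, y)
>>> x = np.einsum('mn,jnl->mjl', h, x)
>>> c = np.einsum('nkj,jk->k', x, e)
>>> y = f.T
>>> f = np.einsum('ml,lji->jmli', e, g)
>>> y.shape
(31, 2)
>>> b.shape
(31, 17)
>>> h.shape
(2, 17)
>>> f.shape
(2, 23, 17, 17)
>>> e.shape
(23, 17)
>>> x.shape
(2, 17, 23)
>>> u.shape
(2, 2)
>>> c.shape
(17,)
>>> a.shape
(2, 17)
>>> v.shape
(17,)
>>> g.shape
(17, 2, 17)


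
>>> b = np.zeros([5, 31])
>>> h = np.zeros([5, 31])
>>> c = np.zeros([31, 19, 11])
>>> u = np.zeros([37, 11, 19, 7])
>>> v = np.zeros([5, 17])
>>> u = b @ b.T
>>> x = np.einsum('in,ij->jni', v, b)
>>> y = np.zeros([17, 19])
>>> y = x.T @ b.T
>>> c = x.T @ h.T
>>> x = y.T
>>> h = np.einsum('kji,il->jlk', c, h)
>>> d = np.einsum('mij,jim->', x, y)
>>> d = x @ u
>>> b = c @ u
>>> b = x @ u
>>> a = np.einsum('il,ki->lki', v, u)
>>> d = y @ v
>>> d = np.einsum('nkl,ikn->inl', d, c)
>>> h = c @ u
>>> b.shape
(5, 17, 5)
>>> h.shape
(5, 17, 5)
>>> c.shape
(5, 17, 5)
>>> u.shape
(5, 5)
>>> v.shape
(5, 17)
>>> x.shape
(5, 17, 5)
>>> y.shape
(5, 17, 5)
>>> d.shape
(5, 5, 17)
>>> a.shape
(17, 5, 5)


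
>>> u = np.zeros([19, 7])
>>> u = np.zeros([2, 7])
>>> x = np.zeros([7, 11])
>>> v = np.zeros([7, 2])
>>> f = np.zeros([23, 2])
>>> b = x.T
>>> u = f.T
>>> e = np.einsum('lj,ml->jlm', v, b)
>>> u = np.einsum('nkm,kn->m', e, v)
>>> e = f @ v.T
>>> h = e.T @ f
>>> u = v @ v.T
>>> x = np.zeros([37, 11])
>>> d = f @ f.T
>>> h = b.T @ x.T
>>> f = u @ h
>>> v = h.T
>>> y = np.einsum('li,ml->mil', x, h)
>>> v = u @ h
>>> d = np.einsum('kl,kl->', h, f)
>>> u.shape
(7, 7)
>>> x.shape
(37, 11)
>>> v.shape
(7, 37)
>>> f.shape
(7, 37)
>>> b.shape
(11, 7)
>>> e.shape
(23, 7)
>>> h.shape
(7, 37)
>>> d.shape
()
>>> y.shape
(7, 11, 37)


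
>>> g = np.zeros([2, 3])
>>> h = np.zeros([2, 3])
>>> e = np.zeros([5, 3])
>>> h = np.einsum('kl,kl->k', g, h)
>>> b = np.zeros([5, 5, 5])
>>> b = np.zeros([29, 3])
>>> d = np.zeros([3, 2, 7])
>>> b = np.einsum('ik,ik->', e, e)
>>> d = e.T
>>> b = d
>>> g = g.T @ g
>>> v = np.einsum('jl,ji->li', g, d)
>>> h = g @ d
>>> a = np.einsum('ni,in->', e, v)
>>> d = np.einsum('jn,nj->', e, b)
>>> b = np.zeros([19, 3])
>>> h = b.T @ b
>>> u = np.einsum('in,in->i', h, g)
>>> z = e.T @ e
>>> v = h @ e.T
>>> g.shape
(3, 3)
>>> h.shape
(3, 3)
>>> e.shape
(5, 3)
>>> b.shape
(19, 3)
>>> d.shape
()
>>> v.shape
(3, 5)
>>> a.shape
()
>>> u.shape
(3,)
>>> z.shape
(3, 3)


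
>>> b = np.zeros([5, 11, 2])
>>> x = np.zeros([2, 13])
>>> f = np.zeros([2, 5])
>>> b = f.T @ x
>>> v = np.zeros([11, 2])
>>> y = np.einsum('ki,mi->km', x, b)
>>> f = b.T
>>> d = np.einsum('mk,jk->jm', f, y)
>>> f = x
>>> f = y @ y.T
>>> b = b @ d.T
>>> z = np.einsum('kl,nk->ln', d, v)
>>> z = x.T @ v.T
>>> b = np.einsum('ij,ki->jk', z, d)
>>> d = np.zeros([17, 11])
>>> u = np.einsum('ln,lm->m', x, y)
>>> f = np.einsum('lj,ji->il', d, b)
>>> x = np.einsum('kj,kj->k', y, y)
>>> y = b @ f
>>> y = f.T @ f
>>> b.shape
(11, 2)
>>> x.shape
(2,)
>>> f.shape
(2, 17)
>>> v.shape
(11, 2)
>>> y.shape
(17, 17)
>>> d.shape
(17, 11)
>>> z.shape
(13, 11)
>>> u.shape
(5,)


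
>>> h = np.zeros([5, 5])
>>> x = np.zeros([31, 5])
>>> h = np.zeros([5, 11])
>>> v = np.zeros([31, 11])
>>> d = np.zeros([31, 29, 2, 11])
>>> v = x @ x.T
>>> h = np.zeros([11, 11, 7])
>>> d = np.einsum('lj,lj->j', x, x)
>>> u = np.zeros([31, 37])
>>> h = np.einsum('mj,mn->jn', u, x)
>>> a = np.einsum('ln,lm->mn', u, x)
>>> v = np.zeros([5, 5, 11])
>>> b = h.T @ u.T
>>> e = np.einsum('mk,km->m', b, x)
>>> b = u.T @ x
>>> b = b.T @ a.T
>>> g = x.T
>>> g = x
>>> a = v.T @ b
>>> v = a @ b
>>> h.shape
(37, 5)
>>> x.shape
(31, 5)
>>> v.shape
(11, 5, 5)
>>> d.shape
(5,)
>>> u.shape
(31, 37)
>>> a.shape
(11, 5, 5)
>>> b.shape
(5, 5)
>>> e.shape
(5,)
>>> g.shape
(31, 5)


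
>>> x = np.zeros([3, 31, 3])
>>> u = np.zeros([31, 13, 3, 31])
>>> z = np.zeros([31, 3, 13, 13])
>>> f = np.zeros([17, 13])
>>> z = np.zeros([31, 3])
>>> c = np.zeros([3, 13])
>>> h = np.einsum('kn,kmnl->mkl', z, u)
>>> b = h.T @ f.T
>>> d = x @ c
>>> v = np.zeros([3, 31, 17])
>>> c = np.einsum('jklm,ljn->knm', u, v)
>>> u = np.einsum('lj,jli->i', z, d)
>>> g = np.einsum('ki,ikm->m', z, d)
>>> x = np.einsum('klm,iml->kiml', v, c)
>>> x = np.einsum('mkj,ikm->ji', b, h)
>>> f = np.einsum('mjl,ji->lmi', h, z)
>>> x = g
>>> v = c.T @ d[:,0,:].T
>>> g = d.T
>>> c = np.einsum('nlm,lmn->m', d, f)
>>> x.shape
(13,)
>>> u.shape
(13,)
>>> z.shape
(31, 3)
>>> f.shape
(31, 13, 3)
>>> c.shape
(13,)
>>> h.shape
(13, 31, 31)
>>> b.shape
(31, 31, 17)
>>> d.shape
(3, 31, 13)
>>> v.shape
(31, 17, 3)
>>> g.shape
(13, 31, 3)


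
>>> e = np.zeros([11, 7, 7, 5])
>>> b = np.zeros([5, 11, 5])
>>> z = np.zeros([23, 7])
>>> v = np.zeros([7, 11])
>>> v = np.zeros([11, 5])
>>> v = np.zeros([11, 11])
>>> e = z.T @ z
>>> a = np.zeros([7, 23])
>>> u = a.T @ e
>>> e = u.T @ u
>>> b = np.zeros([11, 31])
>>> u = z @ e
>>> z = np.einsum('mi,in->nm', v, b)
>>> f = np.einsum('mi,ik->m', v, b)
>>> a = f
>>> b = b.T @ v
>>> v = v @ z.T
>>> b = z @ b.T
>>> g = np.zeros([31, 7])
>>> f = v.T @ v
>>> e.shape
(7, 7)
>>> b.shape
(31, 31)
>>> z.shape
(31, 11)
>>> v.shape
(11, 31)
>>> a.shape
(11,)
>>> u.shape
(23, 7)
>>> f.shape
(31, 31)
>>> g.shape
(31, 7)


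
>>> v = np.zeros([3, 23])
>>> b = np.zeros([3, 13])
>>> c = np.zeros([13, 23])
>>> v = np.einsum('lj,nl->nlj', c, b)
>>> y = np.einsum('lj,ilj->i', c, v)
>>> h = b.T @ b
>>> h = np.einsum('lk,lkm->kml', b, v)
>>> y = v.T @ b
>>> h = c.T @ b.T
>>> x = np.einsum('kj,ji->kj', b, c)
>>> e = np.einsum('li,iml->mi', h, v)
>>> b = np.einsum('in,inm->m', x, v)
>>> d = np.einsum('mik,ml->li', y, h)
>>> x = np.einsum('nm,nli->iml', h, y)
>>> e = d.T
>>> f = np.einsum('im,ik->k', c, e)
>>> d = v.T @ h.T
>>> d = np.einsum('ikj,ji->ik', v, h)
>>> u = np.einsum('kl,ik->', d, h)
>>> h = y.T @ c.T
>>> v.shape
(3, 13, 23)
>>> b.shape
(23,)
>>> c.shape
(13, 23)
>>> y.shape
(23, 13, 13)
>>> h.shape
(13, 13, 13)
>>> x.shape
(13, 3, 13)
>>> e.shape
(13, 3)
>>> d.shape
(3, 13)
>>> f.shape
(3,)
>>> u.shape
()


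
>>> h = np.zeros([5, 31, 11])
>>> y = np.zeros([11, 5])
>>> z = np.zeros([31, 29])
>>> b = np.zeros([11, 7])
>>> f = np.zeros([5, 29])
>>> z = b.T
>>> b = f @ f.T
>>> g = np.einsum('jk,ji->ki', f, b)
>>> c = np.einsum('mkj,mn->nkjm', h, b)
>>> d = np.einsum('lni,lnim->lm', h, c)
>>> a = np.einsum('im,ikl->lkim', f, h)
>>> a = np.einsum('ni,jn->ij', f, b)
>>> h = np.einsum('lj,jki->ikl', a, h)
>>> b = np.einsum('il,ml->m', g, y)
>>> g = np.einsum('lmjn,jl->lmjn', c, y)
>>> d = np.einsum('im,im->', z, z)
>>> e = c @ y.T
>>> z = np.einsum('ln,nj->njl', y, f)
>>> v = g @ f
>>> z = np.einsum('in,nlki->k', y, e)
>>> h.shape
(11, 31, 29)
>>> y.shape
(11, 5)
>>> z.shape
(11,)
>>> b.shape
(11,)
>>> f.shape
(5, 29)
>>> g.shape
(5, 31, 11, 5)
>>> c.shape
(5, 31, 11, 5)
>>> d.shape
()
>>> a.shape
(29, 5)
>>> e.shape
(5, 31, 11, 11)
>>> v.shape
(5, 31, 11, 29)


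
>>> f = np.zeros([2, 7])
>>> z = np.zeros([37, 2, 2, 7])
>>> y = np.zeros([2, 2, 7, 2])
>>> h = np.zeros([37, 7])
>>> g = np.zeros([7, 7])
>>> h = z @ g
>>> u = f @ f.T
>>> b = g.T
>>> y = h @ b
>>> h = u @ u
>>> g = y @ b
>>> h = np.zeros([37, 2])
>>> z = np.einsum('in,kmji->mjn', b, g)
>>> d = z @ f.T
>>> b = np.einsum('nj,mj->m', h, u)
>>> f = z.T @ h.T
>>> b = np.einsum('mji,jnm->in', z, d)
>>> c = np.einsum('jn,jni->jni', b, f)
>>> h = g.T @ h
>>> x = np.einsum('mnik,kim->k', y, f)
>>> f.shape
(7, 2, 37)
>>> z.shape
(2, 2, 7)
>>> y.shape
(37, 2, 2, 7)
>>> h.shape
(7, 2, 2, 2)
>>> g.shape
(37, 2, 2, 7)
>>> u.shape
(2, 2)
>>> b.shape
(7, 2)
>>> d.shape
(2, 2, 2)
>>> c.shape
(7, 2, 37)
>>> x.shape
(7,)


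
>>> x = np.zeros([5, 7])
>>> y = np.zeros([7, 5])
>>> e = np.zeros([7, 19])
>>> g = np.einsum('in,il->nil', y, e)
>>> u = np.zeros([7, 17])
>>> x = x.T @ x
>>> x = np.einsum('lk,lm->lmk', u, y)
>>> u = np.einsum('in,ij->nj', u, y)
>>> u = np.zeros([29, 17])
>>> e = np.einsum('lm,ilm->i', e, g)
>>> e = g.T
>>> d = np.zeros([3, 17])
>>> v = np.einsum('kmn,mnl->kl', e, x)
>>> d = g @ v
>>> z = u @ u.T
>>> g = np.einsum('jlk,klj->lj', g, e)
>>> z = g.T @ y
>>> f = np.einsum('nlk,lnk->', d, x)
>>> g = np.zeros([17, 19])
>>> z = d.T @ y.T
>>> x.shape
(7, 5, 17)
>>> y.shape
(7, 5)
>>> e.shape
(19, 7, 5)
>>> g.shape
(17, 19)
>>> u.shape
(29, 17)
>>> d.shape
(5, 7, 17)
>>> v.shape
(19, 17)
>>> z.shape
(17, 7, 7)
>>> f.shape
()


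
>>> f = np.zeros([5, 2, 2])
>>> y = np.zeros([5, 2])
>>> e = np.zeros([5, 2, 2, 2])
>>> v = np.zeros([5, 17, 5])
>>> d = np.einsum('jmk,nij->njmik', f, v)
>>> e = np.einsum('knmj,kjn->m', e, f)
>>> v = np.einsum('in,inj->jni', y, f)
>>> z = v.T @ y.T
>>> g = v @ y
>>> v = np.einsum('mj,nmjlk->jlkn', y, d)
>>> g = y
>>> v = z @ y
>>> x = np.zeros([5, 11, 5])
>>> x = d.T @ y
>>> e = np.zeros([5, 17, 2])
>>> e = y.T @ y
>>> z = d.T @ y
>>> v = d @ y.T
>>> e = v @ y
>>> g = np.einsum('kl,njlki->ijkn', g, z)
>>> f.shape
(5, 2, 2)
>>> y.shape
(5, 2)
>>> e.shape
(5, 5, 2, 17, 2)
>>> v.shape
(5, 5, 2, 17, 5)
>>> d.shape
(5, 5, 2, 17, 2)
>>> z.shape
(2, 17, 2, 5, 2)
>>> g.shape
(2, 17, 5, 2)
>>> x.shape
(2, 17, 2, 5, 2)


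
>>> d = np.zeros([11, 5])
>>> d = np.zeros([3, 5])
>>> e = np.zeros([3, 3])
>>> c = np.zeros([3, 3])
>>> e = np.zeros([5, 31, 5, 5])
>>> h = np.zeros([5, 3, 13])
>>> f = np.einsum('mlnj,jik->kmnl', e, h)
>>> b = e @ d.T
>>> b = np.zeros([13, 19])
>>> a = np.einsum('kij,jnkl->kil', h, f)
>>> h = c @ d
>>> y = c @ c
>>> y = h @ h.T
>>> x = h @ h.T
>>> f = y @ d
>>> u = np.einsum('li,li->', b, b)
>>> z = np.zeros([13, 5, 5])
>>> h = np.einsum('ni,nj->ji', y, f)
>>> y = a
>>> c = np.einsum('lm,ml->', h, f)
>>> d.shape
(3, 5)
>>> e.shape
(5, 31, 5, 5)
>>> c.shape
()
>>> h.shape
(5, 3)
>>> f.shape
(3, 5)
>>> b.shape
(13, 19)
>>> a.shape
(5, 3, 31)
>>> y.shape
(5, 3, 31)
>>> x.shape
(3, 3)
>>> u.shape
()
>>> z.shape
(13, 5, 5)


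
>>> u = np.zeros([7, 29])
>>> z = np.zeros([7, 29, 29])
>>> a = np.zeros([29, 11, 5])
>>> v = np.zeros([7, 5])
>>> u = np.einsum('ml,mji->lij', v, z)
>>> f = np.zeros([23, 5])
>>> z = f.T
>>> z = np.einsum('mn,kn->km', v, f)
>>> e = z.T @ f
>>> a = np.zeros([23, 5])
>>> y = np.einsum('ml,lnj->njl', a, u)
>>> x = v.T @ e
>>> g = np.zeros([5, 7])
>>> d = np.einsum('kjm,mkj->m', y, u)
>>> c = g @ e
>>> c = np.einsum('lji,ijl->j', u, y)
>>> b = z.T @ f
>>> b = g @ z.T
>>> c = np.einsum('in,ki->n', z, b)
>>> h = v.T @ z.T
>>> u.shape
(5, 29, 29)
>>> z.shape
(23, 7)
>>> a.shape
(23, 5)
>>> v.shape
(7, 5)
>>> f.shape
(23, 5)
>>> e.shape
(7, 5)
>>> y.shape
(29, 29, 5)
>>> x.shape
(5, 5)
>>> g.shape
(5, 7)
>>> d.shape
(5,)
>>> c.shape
(7,)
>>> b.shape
(5, 23)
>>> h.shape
(5, 23)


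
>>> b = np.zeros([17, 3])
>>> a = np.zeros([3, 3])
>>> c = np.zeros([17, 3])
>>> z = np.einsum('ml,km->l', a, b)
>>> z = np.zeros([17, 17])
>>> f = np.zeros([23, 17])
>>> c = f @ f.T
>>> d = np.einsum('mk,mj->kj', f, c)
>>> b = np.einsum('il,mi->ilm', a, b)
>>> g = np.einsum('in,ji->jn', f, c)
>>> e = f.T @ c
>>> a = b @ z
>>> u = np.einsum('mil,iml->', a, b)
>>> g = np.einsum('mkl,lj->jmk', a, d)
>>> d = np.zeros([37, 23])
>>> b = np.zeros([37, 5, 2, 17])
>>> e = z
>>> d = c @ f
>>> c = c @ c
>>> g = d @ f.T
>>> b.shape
(37, 5, 2, 17)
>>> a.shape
(3, 3, 17)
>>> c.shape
(23, 23)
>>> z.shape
(17, 17)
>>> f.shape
(23, 17)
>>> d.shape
(23, 17)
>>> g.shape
(23, 23)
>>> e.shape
(17, 17)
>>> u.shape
()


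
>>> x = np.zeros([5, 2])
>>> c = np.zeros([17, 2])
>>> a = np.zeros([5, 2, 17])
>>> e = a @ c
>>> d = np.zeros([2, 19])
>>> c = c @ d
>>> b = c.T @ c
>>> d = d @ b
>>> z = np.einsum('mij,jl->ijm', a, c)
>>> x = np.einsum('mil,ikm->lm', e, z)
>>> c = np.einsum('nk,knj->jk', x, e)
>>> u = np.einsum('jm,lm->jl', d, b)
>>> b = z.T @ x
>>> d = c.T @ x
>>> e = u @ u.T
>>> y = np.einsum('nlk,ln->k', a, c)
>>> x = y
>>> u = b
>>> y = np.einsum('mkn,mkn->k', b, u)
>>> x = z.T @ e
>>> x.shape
(5, 17, 2)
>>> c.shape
(2, 5)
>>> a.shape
(5, 2, 17)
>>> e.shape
(2, 2)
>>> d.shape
(5, 5)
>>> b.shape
(5, 17, 5)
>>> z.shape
(2, 17, 5)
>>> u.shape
(5, 17, 5)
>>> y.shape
(17,)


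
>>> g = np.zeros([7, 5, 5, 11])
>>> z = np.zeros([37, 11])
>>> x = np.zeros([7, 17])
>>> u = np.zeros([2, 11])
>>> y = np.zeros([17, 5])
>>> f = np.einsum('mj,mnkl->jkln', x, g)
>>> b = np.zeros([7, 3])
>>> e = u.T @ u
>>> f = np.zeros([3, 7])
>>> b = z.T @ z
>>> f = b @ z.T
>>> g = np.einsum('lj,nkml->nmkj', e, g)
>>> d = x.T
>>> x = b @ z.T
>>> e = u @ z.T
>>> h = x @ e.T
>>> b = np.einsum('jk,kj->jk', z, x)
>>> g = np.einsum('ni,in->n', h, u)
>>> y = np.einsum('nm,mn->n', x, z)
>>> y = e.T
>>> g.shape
(11,)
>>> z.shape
(37, 11)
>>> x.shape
(11, 37)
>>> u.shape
(2, 11)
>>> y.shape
(37, 2)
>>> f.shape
(11, 37)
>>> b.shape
(37, 11)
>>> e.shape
(2, 37)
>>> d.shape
(17, 7)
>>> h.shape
(11, 2)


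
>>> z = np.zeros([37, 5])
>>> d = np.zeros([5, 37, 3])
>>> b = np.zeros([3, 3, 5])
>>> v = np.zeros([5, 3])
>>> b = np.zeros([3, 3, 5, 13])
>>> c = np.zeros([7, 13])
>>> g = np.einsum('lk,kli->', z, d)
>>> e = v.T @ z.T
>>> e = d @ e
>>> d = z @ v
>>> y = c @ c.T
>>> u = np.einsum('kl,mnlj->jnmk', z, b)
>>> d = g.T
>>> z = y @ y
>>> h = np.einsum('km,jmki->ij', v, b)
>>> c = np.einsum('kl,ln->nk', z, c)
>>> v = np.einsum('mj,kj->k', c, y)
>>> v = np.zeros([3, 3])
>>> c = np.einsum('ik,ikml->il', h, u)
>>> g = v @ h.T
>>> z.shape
(7, 7)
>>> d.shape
()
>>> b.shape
(3, 3, 5, 13)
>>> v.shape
(3, 3)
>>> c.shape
(13, 37)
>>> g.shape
(3, 13)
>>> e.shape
(5, 37, 37)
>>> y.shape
(7, 7)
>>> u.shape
(13, 3, 3, 37)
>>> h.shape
(13, 3)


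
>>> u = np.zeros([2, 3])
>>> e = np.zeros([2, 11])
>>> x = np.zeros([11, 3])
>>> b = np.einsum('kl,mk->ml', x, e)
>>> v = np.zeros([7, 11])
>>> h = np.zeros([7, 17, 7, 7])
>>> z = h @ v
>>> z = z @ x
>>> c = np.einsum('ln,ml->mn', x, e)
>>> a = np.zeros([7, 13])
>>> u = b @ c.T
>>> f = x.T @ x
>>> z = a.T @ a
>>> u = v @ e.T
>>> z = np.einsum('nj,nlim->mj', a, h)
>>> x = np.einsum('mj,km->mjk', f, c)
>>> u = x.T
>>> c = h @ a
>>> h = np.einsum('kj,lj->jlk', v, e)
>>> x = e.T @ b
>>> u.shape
(2, 3, 3)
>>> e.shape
(2, 11)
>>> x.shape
(11, 3)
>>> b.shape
(2, 3)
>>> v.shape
(7, 11)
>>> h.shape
(11, 2, 7)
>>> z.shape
(7, 13)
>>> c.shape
(7, 17, 7, 13)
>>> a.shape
(7, 13)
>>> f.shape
(3, 3)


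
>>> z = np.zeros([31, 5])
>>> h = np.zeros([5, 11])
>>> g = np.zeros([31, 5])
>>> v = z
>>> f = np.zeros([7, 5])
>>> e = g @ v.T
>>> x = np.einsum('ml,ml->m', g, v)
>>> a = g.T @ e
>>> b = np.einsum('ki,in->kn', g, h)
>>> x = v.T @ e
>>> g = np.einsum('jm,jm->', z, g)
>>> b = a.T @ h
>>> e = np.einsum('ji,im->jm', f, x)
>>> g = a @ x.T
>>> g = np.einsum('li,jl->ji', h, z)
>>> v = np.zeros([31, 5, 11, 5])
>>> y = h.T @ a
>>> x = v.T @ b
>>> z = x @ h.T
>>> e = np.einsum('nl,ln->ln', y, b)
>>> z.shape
(5, 11, 5, 5)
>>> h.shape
(5, 11)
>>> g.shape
(31, 11)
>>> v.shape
(31, 5, 11, 5)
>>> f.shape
(7, 5)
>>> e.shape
(31, 11)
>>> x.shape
(5, 11, 5, 11)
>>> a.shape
(5, 31)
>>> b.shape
(31, 11)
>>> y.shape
(11, 31)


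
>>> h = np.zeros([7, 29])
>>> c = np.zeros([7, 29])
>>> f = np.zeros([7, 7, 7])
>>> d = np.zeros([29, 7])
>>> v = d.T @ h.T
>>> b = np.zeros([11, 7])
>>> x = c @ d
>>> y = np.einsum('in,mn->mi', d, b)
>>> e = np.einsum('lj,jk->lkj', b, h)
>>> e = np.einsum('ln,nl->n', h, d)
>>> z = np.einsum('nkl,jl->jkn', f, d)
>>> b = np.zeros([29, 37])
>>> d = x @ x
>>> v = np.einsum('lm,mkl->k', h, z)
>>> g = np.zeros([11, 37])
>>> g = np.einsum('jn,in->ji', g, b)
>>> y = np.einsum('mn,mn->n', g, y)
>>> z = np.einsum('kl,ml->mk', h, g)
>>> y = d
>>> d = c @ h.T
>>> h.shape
(7, 29)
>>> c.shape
(7, 29)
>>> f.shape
(7, 7, 7)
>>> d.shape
(7, 7)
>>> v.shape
(7,)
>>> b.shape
(29, 37)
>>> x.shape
(7, 7)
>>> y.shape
(7, 7)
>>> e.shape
(29,)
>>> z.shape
(11, 7)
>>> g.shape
(11, 29)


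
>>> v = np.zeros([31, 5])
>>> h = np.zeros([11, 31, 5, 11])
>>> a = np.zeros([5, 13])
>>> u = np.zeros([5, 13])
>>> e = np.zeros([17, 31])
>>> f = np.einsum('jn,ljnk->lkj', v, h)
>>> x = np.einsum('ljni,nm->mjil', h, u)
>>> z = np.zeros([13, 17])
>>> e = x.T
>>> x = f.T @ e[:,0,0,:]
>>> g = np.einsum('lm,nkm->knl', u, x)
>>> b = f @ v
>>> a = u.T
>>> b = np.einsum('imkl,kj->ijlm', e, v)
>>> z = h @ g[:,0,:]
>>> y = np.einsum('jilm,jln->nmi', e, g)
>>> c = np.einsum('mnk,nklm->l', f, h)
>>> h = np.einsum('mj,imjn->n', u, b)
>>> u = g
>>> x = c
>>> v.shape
(31, 5)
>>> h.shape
(11,)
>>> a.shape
(13, 5)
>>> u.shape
(11, 31, 5)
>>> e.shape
(11, 11, 31, 13)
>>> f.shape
(11, 11, 31)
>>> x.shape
(5,)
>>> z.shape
(11, 31, 5, 5)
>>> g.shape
(11, 31, 5)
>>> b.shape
(11, 5, 13, 11)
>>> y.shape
(5, 13, 11)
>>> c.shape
(5,)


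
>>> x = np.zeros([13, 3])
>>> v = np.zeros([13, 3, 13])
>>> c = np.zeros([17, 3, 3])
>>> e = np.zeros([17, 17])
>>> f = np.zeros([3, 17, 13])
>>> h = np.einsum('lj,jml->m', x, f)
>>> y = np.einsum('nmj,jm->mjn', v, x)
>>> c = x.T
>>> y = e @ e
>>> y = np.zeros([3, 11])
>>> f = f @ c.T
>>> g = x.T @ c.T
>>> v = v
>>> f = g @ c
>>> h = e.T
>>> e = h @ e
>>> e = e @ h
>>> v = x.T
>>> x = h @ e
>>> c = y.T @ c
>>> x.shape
(17, 17)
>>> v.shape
(3, 13)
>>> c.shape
(11, 13)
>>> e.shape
(17, 17)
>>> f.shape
(3, 13)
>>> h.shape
(17, 17)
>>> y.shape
(3, 11)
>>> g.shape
(3, 3)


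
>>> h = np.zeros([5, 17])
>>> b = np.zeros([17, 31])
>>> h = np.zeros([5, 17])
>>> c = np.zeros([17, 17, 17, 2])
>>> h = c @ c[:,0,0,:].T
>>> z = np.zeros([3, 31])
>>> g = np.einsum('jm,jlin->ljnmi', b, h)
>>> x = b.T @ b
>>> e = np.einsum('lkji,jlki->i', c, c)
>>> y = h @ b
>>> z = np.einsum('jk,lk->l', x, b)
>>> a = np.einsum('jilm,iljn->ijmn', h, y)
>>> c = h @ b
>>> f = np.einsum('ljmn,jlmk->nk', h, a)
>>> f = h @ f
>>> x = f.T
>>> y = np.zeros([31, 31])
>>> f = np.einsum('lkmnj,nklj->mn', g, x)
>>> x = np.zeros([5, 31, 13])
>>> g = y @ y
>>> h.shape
(17, 17, 17, 17)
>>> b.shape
(17, 31)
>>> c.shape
(17, 17, 17, 31)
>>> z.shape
(17,)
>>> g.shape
(31, 31)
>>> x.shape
(5, 31, 13)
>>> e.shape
(2,)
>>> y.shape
(31, 31)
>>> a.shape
(17, 17, 17, 31)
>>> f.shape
(17, 31)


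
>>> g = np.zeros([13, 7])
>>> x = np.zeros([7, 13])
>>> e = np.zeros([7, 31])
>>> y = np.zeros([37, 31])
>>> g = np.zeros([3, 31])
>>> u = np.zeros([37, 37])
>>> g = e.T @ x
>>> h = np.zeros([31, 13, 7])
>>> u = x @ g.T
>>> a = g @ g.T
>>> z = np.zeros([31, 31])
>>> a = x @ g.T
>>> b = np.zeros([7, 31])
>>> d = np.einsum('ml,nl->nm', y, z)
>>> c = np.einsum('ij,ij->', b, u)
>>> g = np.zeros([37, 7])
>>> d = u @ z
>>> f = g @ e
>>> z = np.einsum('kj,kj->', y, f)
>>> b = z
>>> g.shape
(37, 7)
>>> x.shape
(7, 13)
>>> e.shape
(7, 31)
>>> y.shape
(37, 31)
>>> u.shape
(7, 31)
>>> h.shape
(31, 13, 7)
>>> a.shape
(7, 31)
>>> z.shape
()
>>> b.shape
()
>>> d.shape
(7, 31)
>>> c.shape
()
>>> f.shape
(37, 31)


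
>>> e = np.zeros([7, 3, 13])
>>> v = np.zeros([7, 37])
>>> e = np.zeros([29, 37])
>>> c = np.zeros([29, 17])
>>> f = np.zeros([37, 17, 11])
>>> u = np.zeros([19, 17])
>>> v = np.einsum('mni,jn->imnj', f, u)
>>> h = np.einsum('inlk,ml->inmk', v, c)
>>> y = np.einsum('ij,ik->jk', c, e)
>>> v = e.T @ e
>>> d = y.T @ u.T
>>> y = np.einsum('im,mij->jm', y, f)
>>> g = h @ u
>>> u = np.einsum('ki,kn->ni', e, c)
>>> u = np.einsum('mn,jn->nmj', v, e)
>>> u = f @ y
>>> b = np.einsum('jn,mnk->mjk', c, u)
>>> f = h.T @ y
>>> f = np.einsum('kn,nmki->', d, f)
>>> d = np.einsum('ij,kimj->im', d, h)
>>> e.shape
(29, 37)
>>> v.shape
(37, 37)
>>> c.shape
(29, 17)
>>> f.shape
()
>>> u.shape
(37, 17, 37)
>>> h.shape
(11, 37, 29, 19)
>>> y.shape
(11, 37)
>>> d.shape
(37, 29)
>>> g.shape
(11, 37, 29, 17)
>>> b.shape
(37, 29, 37)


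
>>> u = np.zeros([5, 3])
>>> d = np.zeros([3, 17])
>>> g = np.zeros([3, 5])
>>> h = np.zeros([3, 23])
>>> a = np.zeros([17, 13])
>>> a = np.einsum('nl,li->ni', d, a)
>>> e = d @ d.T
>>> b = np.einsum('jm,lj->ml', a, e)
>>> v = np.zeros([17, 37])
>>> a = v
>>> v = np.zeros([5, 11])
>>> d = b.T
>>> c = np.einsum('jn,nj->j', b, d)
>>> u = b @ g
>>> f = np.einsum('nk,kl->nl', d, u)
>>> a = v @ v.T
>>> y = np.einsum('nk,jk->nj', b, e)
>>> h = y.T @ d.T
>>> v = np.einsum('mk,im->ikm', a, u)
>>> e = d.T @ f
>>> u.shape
(13, 5)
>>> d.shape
(3, 13)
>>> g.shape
(3, 5)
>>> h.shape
(3, 3)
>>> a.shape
(5, 5)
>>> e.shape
(13, 5)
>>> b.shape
(13, 3)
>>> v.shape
(13, 5, 5)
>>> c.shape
(13,)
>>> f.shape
(3, 5)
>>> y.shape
(13, 3)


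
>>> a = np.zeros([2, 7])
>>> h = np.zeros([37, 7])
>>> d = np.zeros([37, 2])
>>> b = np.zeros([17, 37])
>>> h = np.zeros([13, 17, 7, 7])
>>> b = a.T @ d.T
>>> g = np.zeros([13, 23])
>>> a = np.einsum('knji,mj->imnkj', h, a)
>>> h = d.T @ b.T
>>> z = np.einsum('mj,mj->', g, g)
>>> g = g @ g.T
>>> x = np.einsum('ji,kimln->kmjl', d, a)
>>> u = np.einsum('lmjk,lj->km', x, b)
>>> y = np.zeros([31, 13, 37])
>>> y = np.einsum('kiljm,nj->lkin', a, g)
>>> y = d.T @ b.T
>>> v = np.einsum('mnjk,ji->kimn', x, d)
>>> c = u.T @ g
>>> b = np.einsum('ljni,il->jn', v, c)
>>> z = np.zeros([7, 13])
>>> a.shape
(7, 2, 17, 13, 7)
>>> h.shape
(2, 7)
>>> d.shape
(37, 2)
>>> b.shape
(2, 7)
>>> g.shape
(13, 13)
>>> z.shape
(7, 13)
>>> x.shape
(7, 17, 37, 13)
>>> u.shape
(13, 17)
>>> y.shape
(2, 7)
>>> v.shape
(13, 2, 7, 17)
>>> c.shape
(17, 13)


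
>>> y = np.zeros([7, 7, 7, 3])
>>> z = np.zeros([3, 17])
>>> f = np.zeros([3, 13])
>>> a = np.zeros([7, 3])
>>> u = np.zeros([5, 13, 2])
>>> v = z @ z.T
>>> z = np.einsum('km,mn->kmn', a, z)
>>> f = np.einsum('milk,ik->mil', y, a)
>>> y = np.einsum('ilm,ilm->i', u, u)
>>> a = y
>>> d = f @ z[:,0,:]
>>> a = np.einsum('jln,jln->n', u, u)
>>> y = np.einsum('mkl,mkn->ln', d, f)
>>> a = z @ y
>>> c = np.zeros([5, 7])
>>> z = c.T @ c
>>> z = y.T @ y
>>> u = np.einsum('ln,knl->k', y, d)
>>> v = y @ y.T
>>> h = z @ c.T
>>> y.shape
(17, 7)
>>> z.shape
(7, 7)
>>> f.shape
(7, 7, 7)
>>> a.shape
(7, 3, 7)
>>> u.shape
(7,)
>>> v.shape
(17, 17)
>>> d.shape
(7, 7, 17)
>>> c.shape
(5, 7)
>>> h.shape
(7, 5)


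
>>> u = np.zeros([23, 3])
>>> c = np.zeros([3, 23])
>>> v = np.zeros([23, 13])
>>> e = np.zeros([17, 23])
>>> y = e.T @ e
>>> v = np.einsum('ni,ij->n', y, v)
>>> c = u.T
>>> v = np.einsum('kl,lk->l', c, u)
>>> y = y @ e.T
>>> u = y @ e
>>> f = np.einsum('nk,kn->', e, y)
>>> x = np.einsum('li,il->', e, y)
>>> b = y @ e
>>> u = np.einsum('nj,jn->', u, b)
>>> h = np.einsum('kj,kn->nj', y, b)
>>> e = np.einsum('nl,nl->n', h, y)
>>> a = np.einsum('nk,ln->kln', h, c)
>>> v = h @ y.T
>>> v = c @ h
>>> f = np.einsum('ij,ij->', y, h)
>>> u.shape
()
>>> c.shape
(3, 23)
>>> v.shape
(3, 17)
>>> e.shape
(23,)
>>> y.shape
(23, 17)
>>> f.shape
()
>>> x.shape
()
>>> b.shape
(23, 23)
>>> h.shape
(23, 17)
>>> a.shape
(17, 3, 23)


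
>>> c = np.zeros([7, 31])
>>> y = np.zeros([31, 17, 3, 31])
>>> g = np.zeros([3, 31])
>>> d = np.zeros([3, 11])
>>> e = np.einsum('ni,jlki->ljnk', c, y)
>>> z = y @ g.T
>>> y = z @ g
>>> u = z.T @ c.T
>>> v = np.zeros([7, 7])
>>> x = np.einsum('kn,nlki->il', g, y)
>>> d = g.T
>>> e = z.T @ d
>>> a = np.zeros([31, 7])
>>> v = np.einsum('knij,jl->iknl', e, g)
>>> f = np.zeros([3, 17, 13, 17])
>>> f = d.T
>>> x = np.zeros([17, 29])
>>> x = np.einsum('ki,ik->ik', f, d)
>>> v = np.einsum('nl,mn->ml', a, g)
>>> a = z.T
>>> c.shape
(7, 31)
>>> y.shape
(31, 17, 3, 31)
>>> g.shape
(3, 31)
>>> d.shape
(31, 3)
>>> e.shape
(3, 3, 17, 3)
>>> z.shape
(31, 17, 3, 3)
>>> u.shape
(3, 3, 17, 7)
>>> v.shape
(3, 7)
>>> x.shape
(31, 3)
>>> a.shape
(3, 3, 17, 31)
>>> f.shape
(3, 31)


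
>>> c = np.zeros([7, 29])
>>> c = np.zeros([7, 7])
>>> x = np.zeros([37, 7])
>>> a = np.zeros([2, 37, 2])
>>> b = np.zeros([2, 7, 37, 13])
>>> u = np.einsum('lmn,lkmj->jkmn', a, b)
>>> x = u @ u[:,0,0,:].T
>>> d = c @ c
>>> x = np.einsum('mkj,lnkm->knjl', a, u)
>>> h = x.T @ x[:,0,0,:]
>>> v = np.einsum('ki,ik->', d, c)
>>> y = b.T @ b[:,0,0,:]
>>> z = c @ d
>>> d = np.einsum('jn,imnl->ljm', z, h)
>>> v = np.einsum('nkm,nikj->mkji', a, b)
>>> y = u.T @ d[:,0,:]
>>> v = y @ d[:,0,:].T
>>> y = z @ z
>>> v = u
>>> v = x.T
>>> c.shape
(7, 7)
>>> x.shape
(37, 7, 2, 13)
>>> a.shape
(2, 37, 2)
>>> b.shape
(2, 7, 37, 13)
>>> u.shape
(13, 7, 37, 2)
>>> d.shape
(13, 7, 2)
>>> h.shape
(13, 2, 7, 13)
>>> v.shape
(13, 2, 7, 37)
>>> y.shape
(7, 7)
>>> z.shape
(7, 7)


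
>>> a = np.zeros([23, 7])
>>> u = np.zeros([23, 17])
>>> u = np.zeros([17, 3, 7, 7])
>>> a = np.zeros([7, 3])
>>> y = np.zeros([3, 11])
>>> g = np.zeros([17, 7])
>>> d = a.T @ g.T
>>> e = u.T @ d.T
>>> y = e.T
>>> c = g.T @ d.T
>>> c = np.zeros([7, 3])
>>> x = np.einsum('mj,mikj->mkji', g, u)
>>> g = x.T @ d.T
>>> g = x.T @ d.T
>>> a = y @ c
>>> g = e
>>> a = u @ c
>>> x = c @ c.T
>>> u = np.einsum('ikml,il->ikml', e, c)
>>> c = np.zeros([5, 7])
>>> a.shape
(17, 3, 7, 3)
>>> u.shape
(7, 7, 3, 3)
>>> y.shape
(3, 3, 7, 7)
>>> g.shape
(7, 7, 3, 3)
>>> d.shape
(3, 17)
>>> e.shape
(7, 7, 3, 3)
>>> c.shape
(5, 7)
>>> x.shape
(7, 7)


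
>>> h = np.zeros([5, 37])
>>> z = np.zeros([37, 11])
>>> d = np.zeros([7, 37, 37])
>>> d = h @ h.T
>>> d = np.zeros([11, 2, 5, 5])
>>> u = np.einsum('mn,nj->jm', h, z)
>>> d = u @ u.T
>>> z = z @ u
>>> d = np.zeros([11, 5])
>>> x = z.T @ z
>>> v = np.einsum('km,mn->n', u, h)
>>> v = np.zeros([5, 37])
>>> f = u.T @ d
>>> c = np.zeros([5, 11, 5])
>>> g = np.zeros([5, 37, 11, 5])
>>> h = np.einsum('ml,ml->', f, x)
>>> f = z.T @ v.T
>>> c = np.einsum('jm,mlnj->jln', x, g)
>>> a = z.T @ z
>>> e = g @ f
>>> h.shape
()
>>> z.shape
(37, 5)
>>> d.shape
(11, 5)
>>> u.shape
(11, 5)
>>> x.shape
(5, 5)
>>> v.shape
(5, 37)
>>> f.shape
(5, 5)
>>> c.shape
(5, 37, 11)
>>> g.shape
(5, 37, 11, 5)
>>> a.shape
(5, 5)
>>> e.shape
(5, 37, 11, 5)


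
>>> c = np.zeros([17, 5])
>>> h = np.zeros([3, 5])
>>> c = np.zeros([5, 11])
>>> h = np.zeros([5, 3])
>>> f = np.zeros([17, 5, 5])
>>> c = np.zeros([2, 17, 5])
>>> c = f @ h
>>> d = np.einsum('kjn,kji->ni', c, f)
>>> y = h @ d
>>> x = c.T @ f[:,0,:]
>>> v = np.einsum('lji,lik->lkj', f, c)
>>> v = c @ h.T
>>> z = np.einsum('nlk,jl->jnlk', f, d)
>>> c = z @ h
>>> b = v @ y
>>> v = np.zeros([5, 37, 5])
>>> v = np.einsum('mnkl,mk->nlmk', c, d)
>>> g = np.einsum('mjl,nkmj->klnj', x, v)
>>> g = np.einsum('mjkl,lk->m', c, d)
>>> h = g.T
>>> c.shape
(3, 17, 5, 3)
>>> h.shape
(3,)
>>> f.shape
(17, 5, 5)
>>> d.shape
(3, 5)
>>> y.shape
(5, 5)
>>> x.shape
(3, 5, 5)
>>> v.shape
(17, 3, 3, 5)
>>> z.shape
(3, 17, 5, 5)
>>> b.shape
(17, 5, 5)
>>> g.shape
(3,)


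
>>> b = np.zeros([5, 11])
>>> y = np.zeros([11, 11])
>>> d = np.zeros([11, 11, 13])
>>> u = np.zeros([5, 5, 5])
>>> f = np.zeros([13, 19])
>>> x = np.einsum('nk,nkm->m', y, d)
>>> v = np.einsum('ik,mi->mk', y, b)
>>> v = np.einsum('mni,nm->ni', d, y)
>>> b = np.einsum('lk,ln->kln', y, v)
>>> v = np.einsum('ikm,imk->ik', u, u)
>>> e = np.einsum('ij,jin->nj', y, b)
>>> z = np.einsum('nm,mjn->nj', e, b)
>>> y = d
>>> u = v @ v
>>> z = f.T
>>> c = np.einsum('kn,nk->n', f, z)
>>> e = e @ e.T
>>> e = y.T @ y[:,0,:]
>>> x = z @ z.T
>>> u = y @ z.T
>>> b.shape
(11, 11, 13)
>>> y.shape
(11, 11, 13)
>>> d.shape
(11, 11, 13)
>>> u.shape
(11, 11, 19)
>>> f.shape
(13, 19)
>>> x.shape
(19, 19)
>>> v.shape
(5, 5)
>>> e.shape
(13, 11, 13)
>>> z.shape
(19, 13)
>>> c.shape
(19,)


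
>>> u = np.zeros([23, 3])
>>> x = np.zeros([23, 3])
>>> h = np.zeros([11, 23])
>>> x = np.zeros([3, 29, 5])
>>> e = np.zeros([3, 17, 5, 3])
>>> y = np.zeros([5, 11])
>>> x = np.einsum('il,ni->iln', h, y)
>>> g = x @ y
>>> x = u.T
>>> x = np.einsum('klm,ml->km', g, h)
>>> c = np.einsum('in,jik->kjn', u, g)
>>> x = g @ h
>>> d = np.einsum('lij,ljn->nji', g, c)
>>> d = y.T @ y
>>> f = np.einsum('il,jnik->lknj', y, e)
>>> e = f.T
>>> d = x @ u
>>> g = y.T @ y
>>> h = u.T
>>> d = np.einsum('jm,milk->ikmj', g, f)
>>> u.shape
(23, 3)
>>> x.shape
(11, 23, 23)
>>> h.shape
(3, 23)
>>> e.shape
(3, 17, 3, 11)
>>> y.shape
(5, 11)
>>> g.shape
(11, 11)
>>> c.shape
(11, 11, 3)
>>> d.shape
(3, 3, 11, 11)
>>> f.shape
(11, 3, 17, 3)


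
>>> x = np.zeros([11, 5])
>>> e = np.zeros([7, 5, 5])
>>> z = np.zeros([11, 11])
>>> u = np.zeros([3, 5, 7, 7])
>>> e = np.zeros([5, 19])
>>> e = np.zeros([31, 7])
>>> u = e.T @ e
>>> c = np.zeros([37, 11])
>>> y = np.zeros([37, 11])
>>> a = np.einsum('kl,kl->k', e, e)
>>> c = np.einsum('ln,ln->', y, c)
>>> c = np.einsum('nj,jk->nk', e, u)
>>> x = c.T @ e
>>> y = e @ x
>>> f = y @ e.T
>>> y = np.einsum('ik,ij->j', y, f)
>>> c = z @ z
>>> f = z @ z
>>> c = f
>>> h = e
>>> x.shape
(7, 7)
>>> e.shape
(31, 7)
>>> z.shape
(11, 11)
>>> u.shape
(7, 7)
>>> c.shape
(11, 11)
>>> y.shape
(31,)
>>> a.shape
(31,)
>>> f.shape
(11, 11)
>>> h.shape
(31, 7)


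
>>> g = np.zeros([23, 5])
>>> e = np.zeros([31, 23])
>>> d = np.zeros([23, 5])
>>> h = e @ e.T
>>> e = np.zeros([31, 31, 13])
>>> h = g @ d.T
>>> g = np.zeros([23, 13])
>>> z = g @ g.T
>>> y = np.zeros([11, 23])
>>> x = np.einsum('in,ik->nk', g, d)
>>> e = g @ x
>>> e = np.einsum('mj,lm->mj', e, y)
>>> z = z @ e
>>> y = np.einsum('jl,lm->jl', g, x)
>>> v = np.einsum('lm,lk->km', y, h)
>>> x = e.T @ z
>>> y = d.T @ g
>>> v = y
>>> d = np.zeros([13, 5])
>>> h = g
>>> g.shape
(23, 13)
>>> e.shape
(23, 5)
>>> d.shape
(13, 5)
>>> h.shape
(23, 13)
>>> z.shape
(23, 5)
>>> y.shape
(5, 13)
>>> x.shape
(5, 5)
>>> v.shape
(5, 13)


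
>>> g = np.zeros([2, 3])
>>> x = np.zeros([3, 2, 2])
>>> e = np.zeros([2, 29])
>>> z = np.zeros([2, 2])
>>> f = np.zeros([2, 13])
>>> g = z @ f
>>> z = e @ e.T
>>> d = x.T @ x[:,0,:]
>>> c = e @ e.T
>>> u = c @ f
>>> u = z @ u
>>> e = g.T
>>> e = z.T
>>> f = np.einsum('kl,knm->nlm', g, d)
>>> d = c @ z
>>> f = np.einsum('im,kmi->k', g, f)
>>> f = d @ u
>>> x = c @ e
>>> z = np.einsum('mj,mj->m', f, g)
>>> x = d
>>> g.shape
(2, 13)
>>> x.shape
(2, 2)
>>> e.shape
(2, 2)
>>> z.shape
(2,)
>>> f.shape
(2, 13)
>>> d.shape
(2, 2)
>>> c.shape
(2, 2)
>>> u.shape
(2, 13)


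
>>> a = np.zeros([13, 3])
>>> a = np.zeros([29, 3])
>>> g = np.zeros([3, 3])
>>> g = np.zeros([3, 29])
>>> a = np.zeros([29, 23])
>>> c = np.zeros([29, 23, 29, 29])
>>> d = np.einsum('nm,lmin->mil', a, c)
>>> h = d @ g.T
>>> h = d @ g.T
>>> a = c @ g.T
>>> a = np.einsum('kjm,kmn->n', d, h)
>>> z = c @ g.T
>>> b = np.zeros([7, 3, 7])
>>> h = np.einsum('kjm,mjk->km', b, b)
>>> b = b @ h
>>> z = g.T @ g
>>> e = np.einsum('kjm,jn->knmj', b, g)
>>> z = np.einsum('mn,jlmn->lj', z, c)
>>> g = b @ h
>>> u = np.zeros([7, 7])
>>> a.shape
(3,)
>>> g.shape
(7, 3, 7)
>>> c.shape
(29, 23, 29, 29)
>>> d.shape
(23, 29, 29)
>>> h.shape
(7, 7)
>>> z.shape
(23, 29)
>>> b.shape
(7, 3, 7)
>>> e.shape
(7, 29, 7, 3)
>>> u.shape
(7, 7)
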